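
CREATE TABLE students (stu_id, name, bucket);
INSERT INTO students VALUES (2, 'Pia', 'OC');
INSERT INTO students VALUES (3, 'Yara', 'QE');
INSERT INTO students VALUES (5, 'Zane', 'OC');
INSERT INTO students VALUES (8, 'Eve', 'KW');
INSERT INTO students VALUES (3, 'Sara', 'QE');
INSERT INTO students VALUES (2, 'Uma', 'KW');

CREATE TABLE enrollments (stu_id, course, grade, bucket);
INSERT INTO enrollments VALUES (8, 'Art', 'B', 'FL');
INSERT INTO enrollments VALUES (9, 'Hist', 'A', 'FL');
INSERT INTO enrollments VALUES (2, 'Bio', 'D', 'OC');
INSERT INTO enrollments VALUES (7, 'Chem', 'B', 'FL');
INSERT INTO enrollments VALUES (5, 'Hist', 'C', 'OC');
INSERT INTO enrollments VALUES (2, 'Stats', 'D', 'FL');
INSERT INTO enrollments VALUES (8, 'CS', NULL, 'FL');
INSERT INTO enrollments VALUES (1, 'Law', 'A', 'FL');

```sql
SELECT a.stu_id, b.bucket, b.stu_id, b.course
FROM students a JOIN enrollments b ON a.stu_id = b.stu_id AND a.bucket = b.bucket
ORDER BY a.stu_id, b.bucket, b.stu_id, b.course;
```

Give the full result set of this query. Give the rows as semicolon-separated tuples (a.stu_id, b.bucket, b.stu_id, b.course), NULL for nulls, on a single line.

INNER JOIN keeps only pairs where the ON condition holds.
Matching on a.stu_id = b.stu_id AND a.bucket = b.bucket.
- a row (stu_id=2, bucket=OC): matches 1 b row(s) → 1 output row(s).
- a row (stu_id=3, bucket=QE): no match → dropped.
- a row (stu_id=5, bucket=OC): matches 1 b row(s) → 1 output row(s).
- a row (stu_id=8, bucket=KW): no match → dropped.
- a row (stu_id=3, bucket=QE): no match → dropped.
- a row (stu_id=2, bucket=KW): no match → dropped.
After projecting and ordering:
a.stu_id | b.bucket | b.stu_id | b.course
2 | OC | 2 | Bio
5 | OC | 5 | Hist

(2, OC, 2, Bio); (5, OC, 5, Hist)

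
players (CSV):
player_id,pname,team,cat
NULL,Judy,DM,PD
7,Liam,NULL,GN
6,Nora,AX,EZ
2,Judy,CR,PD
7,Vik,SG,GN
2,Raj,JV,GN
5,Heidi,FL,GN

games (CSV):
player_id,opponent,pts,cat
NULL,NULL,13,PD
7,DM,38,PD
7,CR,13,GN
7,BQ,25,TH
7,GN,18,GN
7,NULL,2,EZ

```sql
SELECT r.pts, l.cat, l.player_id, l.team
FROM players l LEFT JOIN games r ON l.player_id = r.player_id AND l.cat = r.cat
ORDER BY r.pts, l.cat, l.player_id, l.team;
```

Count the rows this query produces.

LEFT JOIN keeps every row from `players`; unmatched rows get NULL for `games`'s columns.
Matching on l.player_id = r.player_id AND l.cat = r.cat. A NULL in a compared column never satisfies the condition.
Matched pairs: 4; unmatched l rows kept: 5.
Total: 4 matched + 5 padded = 9 rows.

9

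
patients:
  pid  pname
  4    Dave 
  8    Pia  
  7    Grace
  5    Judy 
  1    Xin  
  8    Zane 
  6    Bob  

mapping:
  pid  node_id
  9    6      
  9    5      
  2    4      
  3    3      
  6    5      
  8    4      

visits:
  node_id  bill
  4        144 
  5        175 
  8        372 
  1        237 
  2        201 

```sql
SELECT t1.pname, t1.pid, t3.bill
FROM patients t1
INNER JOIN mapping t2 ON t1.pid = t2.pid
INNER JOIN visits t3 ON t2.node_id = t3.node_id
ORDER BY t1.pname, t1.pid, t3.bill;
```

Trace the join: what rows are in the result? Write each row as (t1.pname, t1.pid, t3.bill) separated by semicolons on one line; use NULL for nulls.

(Bob, 6, 175); (Pia, 8, 144); (Zane, 8, 144)

Evaluate left to right. First `patients t1 INNER JOIN mapping t2` on pid: 3 row(s).
Then INNER JOIN `visits t3` on node_id: keep only rows whose t2.node_id appears in t3.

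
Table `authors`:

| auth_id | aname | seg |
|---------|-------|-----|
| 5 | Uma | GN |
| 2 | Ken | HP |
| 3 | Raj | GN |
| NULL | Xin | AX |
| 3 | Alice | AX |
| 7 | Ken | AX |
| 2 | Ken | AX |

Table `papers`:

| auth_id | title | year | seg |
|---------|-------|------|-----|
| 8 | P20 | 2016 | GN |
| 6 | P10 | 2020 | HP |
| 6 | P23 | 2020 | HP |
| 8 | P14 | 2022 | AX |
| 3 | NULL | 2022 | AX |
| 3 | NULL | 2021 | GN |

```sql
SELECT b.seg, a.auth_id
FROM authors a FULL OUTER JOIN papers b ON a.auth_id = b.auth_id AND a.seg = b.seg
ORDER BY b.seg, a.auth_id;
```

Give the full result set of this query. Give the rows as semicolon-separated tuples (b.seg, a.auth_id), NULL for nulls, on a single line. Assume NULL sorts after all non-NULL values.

FULL OUTER JOIN keeps every row from both sides; unmatched rows get NULL for the other side's columns.
Matching on a.auth_id = b.auth_id AND a.seg = b.seg. A NULL in a compared column never satisfies the condition.
- auth_id=5, seg=GN: no b row matches, row kept with b columns NULL.
- auth_id=2, seg=HP: no b row matches, row kept with b columns NULL.
- auth_id=3, seg=GN: 1 matching b row(s), so 1 row(s) emitted.
- auth_id=NULL, seg=AX: no b row matches, row kept with b columns NULL.
- auth_id=3, seg=AX: 1 matching b row(s), so 1 row(s) emitted.
- auth_id=7, seg=AX: no b row matches, row kept with b columns NULL.
- auth_id=2, seg=AX: no b row matches, row kept with b columns NULL.
- 4 b row(s) had no a match → kept, a columns NULL.

(AX, 3); (AX, NULL); (GN, 3); (GN, NULL); (HP, NULL); (HP, NULL); (NULL, 2); (NULL, 2); (NULL, 5); (NULL, 7); (NULL, NULL)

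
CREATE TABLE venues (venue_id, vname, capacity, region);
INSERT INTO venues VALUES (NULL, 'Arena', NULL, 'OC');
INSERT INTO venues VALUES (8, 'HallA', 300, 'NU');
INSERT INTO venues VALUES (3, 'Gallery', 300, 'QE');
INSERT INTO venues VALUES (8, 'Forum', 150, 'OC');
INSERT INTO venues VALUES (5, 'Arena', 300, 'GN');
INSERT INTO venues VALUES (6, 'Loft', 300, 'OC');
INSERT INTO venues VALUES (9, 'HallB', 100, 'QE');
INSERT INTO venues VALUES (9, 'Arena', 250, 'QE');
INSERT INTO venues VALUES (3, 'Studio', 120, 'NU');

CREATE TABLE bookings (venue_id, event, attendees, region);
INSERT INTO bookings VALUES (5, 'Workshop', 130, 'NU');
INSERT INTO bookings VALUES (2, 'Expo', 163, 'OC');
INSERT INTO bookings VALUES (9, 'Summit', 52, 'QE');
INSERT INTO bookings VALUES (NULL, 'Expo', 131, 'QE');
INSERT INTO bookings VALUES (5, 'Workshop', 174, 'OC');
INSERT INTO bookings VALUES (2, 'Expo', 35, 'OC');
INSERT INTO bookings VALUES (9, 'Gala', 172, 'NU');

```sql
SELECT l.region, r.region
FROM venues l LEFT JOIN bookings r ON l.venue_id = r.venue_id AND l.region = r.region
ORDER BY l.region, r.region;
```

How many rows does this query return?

9

LEFT JOIN keeps every row from `venues`; unmatched rows get NULL for `bookings`'s columns.
Matching on l.venue_id = r.venue_id AND l.region = r.region. A NULL in a compared column never satisfies the condition.
- venue_id=NULL, region=OC: no r row matches, row kept with r columns NULL.
- venue_id=8, region=NU: no r row matches, row kept with r columns NULL.
- venue_id=3, region=QE: no r row matches, row kept with r columns NULL.
- venue_id=8, region=OC: no r row matches, row kept with r columns NULL.
- venue_id=5, region=GN: no r row matches, row kept with r columns NULL.
- venue_id=6, region=OC: no r row matches, row kept with r columns NULL.
- venue_id=9, region=QE: 1 matching r row(s), so 1 row(s) emitted.
- venue_id=9, region=QE: 1 matching r row(s), so 1 row(s) emitted.
- venue_id=3, region=NU: no r row matches, row kept with r columns NULL.
Total: 2 matched + 7 padded = 9 rows.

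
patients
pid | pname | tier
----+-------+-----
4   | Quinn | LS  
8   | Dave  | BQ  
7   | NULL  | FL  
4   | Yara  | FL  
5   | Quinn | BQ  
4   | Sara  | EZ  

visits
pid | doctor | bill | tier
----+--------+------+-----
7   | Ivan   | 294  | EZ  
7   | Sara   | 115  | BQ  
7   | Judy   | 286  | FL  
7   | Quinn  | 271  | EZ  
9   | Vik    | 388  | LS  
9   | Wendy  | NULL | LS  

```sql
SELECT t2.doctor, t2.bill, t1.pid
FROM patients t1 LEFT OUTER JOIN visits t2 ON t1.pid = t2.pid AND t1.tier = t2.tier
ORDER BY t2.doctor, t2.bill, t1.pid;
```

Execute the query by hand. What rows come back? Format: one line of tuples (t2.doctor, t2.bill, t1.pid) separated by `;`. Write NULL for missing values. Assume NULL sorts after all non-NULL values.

LEFT JOIN keeps every row from `patients`; unmatched rows get NULL for `visits`'s columns.
Matching on t1.pid = t2.pid AND t1.tier = t2.tier.
- t1 row (pid=4, tier=LS): no match → kept, t2 columns NULL.
- t1 row (pid=8, tier=BQ): no match → kept, t2 columns NULL.
- t1 row (pid=7, tier=FL): matches 1 t2 row(s) → 1 output row(s).
- t1 row (pid=4, tier=FL): no match → kept, t2 columns NULL.
- t1 row (pid=5, tier=BQ): no match → kept, t2 columns NULL.
- t1 row (pid=4, tier=EZ): no match → kept, t2 columns NULL.
After projecting and ordering:
t2.doctor | t2.bill | t1.pid
Judy | 286 | 7
NULL | NULL | 4
NULL | NULL | 4
NULL | NULL | 4
NULL | NULL | 5
NULL | NULL | 8

(Judy, 286, 7); (NULL, NULL, 4); (NULL, NULL, 4); (NULL, NULL, 4); (NULL, NULL, 5); (NULL, NULL, 8)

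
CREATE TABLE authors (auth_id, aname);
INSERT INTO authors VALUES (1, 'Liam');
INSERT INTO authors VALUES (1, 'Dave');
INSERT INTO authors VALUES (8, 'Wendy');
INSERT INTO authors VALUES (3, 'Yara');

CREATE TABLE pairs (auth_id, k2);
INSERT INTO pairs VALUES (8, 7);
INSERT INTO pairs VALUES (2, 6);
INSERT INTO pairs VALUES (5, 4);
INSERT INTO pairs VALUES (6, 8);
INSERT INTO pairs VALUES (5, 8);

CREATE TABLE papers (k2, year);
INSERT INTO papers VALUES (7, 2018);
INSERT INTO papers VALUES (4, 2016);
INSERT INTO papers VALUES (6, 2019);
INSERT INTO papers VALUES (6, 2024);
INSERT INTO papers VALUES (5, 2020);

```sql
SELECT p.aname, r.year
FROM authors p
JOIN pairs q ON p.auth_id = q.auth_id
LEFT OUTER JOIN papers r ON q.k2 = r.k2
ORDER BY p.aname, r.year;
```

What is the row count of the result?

1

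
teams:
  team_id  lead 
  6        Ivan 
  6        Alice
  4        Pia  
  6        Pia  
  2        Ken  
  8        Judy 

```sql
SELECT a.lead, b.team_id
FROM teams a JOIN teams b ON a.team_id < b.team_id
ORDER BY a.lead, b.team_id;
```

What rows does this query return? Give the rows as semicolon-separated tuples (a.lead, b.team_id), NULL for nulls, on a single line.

(Alice, 8); (Ivan, 8); (Ken, 4); (Ken, 6); (Ken, 6); (Ken, 6); (Ken, 8); (Pia, 6); (Pia, 6); (Pia, 6); (Pia, 8); (Pia, 8)

INNER JOIN keeps only pairs where the ON condition holds.
Matching on a.team_id < b.team_id.
Matched pairs: 12.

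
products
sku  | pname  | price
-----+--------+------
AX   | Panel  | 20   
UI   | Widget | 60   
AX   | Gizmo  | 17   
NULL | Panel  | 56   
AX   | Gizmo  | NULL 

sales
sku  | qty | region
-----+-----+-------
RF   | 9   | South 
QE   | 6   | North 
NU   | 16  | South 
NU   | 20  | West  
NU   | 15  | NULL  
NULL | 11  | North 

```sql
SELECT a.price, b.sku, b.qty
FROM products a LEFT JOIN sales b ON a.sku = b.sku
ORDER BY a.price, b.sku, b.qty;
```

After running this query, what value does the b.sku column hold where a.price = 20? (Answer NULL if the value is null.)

LEFT JOIN keeps every row from `products`; unmatched rows get NULL for `sales`'s columns.
Matching on a.sku = b.sku. A NULL in a compared column never satisfies the condition.
- a (sku=AX) has no partner → padded with NULL.
- a (sku=UI) has no partner → padded with NULL.
- a (sku=AX) has no partner → padded with NULL.
- a (sku=NULL) has no partner → padded with NULL.
- a (sku=AX) has no partner → padded with NULL.

NULL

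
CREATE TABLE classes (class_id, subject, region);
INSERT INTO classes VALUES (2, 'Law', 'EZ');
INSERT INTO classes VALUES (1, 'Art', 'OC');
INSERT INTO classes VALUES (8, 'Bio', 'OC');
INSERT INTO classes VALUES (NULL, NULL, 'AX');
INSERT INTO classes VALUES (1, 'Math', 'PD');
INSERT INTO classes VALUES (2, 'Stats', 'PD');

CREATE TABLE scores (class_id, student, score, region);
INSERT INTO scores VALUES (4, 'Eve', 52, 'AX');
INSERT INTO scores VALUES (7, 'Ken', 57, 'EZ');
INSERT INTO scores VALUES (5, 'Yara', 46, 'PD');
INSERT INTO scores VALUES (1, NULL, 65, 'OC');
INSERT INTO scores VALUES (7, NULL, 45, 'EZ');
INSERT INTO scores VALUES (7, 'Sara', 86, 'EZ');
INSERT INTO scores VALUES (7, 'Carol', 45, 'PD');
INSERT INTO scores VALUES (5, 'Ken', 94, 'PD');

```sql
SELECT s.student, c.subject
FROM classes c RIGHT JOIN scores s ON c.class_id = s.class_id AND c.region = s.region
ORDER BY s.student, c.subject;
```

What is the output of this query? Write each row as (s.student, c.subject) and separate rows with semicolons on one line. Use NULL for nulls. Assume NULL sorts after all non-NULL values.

RIGHT JOIN keeps every row from `scores`; unmatched rows get NULL for `classes`'s columns.
Matching on c.class_id = s.class_id AND c.region = s.region. A NULL in a compared column never satisfies the condition.
Matched pairs: 1; unmatched s rows kept: 7.

(Carol, NULL); (Eve, NULL); (Ken, NULL); (Ken, NULL); (Sara, NULL); (Yara, NULL); (NULL, Art); (NULL, NULL)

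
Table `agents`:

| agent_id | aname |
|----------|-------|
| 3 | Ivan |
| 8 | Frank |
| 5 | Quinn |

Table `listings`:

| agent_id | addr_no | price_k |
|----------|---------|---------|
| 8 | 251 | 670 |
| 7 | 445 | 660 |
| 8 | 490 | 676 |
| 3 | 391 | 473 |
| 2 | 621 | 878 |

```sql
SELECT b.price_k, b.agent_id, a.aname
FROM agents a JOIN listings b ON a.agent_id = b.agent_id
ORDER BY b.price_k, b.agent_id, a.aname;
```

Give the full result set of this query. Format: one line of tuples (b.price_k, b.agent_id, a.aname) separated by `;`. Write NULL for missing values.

(473, 3, Ivan); (670, 8, Frank); (676, 8, Frank)

INNER JOIN keeps only pairs where the ON condition holds.
Matching on a.agent_id = b.agent_id.
Matched pairs: 3.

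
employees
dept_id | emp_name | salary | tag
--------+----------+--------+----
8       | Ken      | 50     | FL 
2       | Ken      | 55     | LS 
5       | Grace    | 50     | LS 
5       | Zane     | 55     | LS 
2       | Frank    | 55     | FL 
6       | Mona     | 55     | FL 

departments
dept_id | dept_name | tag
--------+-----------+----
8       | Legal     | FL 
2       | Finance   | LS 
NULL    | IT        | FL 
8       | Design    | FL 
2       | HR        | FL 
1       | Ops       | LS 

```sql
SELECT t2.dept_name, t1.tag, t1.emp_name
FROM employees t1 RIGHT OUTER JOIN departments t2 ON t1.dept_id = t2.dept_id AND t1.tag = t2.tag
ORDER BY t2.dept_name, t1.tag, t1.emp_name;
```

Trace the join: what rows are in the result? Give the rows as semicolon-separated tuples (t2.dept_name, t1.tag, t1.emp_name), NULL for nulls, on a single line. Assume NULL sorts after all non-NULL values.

(Design, FL, Ken); (Finance, LS, Ken); (HR, FL, Frank); (IT, NULL, NULL); (Legal, FL, Ken); (Ops, NULL, NULL)

RIGHT JOIN keeps every row from `departments`; unmatched rows get NULL for `employees`'s columns.
Matching on t1.dept_id = t2.dept_id AND t1.tag = t2.tag. A NULL in a compared column never satisfies the condition.
- t1[0] dept_id=8, tag=FL → 2 match(es) in t2 → 2 row(s).
- t1[1] dept_id=2, tag=LS → 1 match(es) in t2 → 1 row(s).
- t1[2] dept_id=5, tag=LS → no match.
- t1[3] dept_id=5, tag=LS → no match.
- t1[4] dept_id=2, tag=FL → 1 match(es) in t2 → 1 row(s).
- t1[5] dept_id=6, tag=FL → no match.
- 2 row(s) from t2 found no t1 partner → padded with NULL.
After projecting and ordering:
t2.dept_name | t1.tag | t1.emp_name
Design | FL | Ken
Finance | LS | Ken
HR | FL | Frank
IT | NULL | NULL
Legal | FL | Ken
Ops | NULL | NULL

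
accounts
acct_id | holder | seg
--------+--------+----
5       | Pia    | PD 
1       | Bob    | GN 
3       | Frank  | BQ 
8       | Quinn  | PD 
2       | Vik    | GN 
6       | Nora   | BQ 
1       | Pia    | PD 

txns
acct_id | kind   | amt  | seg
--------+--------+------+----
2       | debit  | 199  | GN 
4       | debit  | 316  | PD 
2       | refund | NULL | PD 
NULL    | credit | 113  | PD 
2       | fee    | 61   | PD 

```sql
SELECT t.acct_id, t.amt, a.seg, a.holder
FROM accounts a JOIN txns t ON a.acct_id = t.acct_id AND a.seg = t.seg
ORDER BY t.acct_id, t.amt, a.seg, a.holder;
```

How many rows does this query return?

1

INNER JOIN keeps only pairs where the ON condition holds.
Matching on a.acct_id = t.acct_id AND a.seg = t.seg. A NULL in a compared column never satisfies the condition.
- a (acct_id=5, seg=PD) has no partner → excluded.
- a (acct_id=1, seg=GN) has no partner → excluded.
- a (acct_id=3, seg=BQ) has no partner → excluded.
- a (acct_id=8, seg=PD) has no partner → excluded.
- a (acct_id=2, seg=GN) pairs with 1 row(s) of t.
- a (acct_id=6, seg=BQ) has no partner → excluded.
- a (acct_id=1, seg=PD) has no partner → excluded.
Total: 1 rows.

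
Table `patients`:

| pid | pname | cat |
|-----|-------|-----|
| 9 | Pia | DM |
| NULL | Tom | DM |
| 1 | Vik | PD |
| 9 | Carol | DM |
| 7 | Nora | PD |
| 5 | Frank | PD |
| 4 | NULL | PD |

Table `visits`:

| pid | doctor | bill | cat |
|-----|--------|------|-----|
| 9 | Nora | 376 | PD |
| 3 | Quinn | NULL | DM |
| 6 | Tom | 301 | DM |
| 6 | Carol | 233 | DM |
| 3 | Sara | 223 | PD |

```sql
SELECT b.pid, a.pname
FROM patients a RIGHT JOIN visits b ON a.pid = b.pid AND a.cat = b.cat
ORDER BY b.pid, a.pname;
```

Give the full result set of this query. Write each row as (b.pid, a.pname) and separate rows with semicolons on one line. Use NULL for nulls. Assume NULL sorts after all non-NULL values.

(3, NULL); (3, NULL); (6, NULL); (6, NULL); (9, NULL)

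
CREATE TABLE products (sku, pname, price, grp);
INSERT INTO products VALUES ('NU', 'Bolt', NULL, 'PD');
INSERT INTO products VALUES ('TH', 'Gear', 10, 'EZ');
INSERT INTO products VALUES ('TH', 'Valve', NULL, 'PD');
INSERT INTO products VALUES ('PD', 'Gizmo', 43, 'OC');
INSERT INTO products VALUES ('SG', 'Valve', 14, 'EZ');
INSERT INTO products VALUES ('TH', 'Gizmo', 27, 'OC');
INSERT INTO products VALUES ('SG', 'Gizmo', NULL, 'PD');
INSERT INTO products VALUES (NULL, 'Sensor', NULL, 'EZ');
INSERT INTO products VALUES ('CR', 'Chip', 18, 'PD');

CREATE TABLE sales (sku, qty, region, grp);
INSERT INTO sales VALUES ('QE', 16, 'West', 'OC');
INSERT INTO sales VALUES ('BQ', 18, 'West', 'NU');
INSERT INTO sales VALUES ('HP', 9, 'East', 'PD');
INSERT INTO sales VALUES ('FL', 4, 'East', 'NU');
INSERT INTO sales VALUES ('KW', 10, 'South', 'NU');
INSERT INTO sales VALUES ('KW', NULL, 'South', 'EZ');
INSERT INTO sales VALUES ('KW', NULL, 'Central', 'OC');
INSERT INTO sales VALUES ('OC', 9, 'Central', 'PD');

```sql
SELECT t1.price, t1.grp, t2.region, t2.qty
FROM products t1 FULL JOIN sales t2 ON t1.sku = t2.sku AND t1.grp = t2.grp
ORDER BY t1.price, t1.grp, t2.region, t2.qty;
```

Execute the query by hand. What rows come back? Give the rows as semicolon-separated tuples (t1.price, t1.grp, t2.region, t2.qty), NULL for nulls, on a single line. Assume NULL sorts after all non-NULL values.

(10, EZ, NULL, NULL); (14, EZ, NULL, NULL); (18, PD, NULL, NULL); (27, OC, NULL, NULL); (43, OC, NULL, NULL); (NULL, EZ, NULL, NULL); (NULL, PD, NULL, NULL); (NULL, PD, NULL, NULL); (NULL, PD, NULL, NULL); (NULL, NULL, Central, 9); (NULL, NULL, Central, NULL); (NULL, NULL, East, 4); (NULL, NULL, East, 9); (NULL, NULL, South, 10); (NULL, NULL, South, NULL); (NULL, NULL, West, 16); (NULL, NULL, West, 18)

FULL OUTER JOIN keeps every row from both sides; unmatched rows get NULL for the other side's columns.
Matching on t1.sku = t2.sku AND t1.grp = t2.grp. A NULL in a compared column never satisfies the condition.
- t1[0] sku=NU, grp=PD → no match; kept with NULLs on the t2 side.
- t1[1] sku=TH, grp=EZ → no match; kept with NULLs on the t2 side.
- t1[2] sku=TH, grp=PD → no match; kept with NULLs on the t2 side.
- t1[3] sku=PD, grp=OC → no match; kept with NULLs on the t2 side.
- t1[4] sku=SG, grp=EZ → no match; kept with NULLs on the t2 side.
- t1[5] sku=TH, grp=OC → no match; kept with NULLs on the t2 side.
- t1[6] sku=SG, grp=PD → no match; kept with NULLs on the t2 side.
- t1[7] sku=NULL, grp=EZ → no match; kept with NULLs on the t2 side.
- t1[8] sku=CR, grp=PD → no match; kept with NULLs on the t2 side.
- 8 t2 row(s) had no t1 match → kept, t1 columns NULL.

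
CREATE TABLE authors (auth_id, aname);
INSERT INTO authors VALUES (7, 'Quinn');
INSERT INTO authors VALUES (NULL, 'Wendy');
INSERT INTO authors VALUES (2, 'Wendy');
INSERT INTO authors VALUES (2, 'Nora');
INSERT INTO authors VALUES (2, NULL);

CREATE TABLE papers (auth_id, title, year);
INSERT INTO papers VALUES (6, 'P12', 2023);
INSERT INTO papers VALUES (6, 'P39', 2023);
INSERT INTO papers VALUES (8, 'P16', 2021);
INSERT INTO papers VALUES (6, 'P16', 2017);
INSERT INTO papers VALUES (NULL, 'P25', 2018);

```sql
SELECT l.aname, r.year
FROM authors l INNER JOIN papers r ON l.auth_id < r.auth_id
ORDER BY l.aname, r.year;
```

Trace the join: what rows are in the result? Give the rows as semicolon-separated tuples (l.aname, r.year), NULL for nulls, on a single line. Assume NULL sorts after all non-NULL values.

(Nora, 2017); (Nora, 2021); (Nora, 2023); (Nora, 2023); (Quinn, 2021); (Wendy, 2017); (Wendy, 2021); (Wendy, 2023); (Wendy, 2023); (NULL, 2017); (NULL, 2021); (NULL, 2023); (NULL, 2023)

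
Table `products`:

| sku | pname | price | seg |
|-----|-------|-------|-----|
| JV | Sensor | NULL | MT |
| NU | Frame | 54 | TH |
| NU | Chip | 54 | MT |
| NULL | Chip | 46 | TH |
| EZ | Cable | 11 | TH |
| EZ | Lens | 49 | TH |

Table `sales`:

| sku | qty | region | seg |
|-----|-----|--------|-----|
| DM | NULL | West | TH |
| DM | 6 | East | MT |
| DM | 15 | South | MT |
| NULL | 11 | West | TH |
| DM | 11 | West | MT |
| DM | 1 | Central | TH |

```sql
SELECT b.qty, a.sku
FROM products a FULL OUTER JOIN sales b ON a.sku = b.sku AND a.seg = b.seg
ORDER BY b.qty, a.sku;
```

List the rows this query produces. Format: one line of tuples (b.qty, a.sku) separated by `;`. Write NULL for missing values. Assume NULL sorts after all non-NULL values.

FULL OUTER JOIN keeps every row from both sides; unmatched rows get NULL for the other side's columns.
Matching on a.sku = b.sku AND a.seg = b.seg. A NULL in a compared column never satisfies the condition.
Matched pairs: 0; unmatched a rows kept: 6; unmatched b rows kept: 6.

(1, NULL); (6, NULL); (11, NULL); (11, NULL); (15, NULL); (NULL, EZ); (NULL, EZ); (NULL, JV); (NULL, NU); (NULL, NU); (NULL, NULL); (NULL, NULL)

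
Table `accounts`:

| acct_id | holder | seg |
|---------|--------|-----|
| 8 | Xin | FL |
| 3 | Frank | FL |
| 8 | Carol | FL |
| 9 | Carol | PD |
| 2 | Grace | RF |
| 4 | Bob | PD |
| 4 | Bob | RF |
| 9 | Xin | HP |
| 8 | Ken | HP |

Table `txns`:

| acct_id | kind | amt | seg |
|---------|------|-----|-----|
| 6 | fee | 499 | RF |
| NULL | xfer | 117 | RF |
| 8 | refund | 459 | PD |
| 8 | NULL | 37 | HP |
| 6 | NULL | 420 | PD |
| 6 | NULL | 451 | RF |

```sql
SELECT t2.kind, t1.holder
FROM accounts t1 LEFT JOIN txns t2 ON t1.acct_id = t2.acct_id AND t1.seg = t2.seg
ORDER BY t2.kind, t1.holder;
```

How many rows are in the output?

9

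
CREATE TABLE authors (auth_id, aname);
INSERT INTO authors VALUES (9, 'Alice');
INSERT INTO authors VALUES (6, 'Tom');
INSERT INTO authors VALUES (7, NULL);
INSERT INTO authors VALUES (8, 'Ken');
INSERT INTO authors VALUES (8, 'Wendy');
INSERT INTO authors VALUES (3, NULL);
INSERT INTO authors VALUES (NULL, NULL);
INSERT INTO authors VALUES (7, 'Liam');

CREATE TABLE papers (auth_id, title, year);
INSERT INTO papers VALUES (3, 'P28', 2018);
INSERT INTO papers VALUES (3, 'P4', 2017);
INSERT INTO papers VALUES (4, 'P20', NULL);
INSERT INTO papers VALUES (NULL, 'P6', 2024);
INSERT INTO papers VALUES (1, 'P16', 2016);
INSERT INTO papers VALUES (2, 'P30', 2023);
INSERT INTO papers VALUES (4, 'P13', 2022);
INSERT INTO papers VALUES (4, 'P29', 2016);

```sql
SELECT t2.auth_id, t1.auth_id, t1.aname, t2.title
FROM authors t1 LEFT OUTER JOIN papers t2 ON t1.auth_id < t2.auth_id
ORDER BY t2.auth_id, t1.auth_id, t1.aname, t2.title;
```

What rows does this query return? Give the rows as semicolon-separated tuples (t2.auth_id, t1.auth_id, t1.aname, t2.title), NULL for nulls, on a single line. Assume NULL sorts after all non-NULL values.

LEFT JOIN keeps every row from `authors`; unmatched rows get NULL for `papers`'s columns.
Matching on t1.auth_id < t2.auth_id. A NULL in a compared column never satisfies the condition.
- t1[0] auth_id=9 → no match; kept with NULLs on the t2 side.
- t1[1] auth_id=6 → no match; kept with NULLs on the t2 side.
- t1[2] auth_id=7 → no match; kept with NULLs on the t2 side.
- t1[3] auth_id=8 → no match; kept with NULLs on the t2 side.
- t1[4] auth_id=8 → no match; kept with NULLs on the t2 side.
- t1[5] auth_id=3 → 3 match(es) in t2 → 3 row(s).
- t1[6] auth_id=NULL → no match; kept with NULLs on the t2 side.
- t1[7] auth_id=7 → no match; kept with NULLs on the t2 side.
After projecting and ordering:
t2.auth_id | t1.auth_id | t1.aname | t2.title
4 | 3 | NULL | P13
4 | 3 | NULL | P20
4 | 3 | NULL | P29
NULL | 6 | Tom | NULL
NULL | 7 | Liam | NULL
NULL | 7 | NULL | NULL
NULL | 8 | Ken | NULL
NULL | 8 | Wendy | NULL
NULL | 9 | Alice | NULL
NULL | NULL | NULL | NULL

(4, 3, NULL, P13); (4, 3, NULL, P20); (4, 3, NULL, P29); (NULL, 6, Tom, NULL); (NULL, 7, Liam, NULL); (NULL, 7, NULL, NULL); (NULL, 8, Ken, NULL); (NULL, 8, Wendy, NULL); (NULL, 9, Alice, NULL); (NULL, NULL, NULL, NULL)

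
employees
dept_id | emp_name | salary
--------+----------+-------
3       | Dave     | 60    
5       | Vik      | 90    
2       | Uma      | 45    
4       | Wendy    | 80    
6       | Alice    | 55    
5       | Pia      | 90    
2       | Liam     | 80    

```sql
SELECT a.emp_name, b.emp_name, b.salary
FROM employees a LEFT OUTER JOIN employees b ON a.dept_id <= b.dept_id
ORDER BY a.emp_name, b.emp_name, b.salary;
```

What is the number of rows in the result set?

30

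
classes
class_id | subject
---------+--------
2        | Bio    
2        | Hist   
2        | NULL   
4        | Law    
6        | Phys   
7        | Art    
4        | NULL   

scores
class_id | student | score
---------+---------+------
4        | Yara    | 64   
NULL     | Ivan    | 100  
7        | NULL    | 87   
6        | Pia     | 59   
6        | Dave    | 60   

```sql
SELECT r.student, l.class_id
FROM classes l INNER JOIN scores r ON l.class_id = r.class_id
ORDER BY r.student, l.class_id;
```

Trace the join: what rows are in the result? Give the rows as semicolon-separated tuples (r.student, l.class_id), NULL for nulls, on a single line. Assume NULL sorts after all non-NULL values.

(Dave, 6); (Pia, 6); (Yara, 4); (Yara, 4); (NULL, 7)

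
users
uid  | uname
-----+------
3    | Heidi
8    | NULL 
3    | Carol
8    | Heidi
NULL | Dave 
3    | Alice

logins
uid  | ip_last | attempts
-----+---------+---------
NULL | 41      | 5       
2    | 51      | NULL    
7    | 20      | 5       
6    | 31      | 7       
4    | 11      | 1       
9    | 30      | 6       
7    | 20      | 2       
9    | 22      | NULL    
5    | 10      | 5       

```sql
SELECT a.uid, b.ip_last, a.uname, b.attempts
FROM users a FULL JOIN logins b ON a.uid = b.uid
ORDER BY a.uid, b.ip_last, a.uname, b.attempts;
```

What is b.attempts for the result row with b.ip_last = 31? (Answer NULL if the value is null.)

7

FULL OUTER JOIN keeps every row from both sides; unmatched rows get NULL for the other side's columns.
Matching on a.uid = b.uid. A NULL in a compared column never satisfies the condition.
- a (uid=3) has no partner → padded with NULL.
- a (uid=8) has no partner → padded with NULL.
- a (uid=3) has no partner → padded with NULL.
- a (uid=8) has no partner → padded with NULL.
- a (uid=NULL) has no partner → padded with NULL.
- a (uid=3) has no partner → padded with NULL.
- 9 row(s) from b found no a partner → padded with NULL.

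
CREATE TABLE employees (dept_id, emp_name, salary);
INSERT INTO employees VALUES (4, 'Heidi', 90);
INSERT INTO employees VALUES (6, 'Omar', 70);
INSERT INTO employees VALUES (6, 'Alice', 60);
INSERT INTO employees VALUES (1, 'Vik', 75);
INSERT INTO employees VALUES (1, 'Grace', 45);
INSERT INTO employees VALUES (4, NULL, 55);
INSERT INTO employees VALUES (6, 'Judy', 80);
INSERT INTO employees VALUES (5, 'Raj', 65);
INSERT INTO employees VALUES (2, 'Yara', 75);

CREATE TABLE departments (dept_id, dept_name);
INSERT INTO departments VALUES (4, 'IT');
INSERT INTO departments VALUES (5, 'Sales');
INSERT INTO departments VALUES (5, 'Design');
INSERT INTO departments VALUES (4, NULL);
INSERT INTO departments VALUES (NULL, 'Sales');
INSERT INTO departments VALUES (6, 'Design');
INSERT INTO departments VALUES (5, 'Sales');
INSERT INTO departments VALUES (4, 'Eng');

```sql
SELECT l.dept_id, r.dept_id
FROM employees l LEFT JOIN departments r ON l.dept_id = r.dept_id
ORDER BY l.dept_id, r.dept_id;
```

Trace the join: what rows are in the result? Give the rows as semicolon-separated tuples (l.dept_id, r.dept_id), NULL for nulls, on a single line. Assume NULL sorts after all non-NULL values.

LEFT JOIN keeps every row from `employees`; unmatched rows get NULL for `departments`'s columns.
Matching on l.dept_id = r.dept_id. A NULL in a compared column never satisfies the condition.
Matched pairs: 12; unmatched l rows kept: 3.

(1, NULL); (1, NULL); (2, NULL); (4, 4); (4, 4); (4, 4); (4, 4); (4, 4); (4, 4); (5, 5); (5, 5); (5, 5); (6, 6); (6, 6); (6, 6)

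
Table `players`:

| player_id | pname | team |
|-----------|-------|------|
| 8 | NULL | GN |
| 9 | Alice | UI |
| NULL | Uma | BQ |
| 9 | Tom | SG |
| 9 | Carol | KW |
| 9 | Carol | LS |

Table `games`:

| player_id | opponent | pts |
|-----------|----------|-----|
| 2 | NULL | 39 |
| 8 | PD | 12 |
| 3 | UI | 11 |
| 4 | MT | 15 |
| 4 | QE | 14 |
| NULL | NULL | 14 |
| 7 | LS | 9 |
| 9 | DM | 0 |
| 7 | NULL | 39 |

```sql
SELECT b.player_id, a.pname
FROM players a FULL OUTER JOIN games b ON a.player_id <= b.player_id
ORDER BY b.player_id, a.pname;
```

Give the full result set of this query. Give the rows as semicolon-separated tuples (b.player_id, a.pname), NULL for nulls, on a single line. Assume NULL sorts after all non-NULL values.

FULL OUTER JOIN keeps every row from both sides; unmatched rows get NULL for the other side's columns.
Matching on a.player_id <= b.player_id. A NULL in a compared column never satisfies the condition.
- a[0] player_id=8 → 2 match(es) in b → 2 row(s).
- a[1] player_id=9 → 1 match(es) in b → 1 row(s).
- a[2] player_id=NULL → no match; kept with NULLs on the b side.
- a[3] player_id=9 → 1 match(es) in b → 1 row(s).
- a[4] player_id=9 → 1 match(es) in b → 1 row(s).
- a[5] player_id=9 → 1 match(es) in b → 1 row(s).
- 7 row(s) from b found no a partner → padded with NULL.

(2, NULL); (3, NULL); (4, NULL); (4, NULL); (7, NULL); (7, NULL); (8, NULL); (9, Alice); (9, Carol); (9, Carol); (9, Tom); (9, NULL); (NULL, Uma); (NULL, NULL)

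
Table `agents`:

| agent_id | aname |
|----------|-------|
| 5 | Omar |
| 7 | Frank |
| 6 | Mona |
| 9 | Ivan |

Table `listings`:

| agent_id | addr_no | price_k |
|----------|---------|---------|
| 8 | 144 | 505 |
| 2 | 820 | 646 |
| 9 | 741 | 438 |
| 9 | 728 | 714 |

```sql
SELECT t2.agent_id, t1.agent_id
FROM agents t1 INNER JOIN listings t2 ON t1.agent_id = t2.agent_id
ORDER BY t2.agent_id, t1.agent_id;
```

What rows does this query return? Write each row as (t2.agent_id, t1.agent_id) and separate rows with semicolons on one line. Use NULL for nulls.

INNER JOIN keeps only pairs where the ON condition holds.
Matching on t1.agent_id = t2.agent_id.
- t1[0] agent_id=5 → no match; dropped.
- t1[1] agent_id=7 → no match; dropped.
- t1[2] agent_id=6 → no match; dropped.
- t1[3] agent_id=9 → 2 match(es) in t2 → 2 row(s).
After projecting and ordering:
t2.agent_id | t1.agent_id
9 | 9
9 | 9

(9, 9); (9, 9)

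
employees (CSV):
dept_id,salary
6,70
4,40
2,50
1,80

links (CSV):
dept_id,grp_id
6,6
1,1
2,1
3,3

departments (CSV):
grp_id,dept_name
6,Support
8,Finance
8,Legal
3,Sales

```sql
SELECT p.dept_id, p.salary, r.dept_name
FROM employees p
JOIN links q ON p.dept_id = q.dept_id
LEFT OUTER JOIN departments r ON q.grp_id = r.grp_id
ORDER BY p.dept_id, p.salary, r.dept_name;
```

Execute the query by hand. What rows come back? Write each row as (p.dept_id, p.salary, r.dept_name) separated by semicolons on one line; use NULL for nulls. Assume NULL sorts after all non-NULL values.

Step 1 — p INNER JOIN q on dept_id → 3 row(s).
Then LEFT JOIN `departments r` on grp_id: each of those 3 rows is kept; rows whose q.grp_id has no match in r get NULL for r's columns.

(1, 80, NULL); (2, 50, NULL); (6, 70, Support)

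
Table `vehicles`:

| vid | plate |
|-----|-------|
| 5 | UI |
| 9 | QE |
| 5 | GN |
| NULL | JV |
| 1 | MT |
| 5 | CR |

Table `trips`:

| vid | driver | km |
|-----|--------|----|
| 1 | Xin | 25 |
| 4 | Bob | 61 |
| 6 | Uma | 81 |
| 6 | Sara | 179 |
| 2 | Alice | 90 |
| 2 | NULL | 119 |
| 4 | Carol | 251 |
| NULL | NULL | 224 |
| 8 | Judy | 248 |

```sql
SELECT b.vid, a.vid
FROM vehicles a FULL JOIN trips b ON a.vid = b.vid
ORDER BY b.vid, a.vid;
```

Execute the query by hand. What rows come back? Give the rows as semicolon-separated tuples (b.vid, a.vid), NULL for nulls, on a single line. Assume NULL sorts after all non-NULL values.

(1, 1); (2, NULL); (2, NULL); (4, NULL); (4, NULL); (6, NULL); (6, NULL); (8, NULL); (NULL, 5); (NULL, 5); (NULL, 5); (NULL, 9); (NULL, NULL); (NULL, NULL)

FULL OUTER JOIN keeps every row from both sides; unmatched rows get NULL for the other side's columns.
Matching on a.vid = b.vid. A NULL in a compared column never satisfies the condition.
Matched pairs: 1; unmatched a rows kept: 5; unmatched b rows kept: 8.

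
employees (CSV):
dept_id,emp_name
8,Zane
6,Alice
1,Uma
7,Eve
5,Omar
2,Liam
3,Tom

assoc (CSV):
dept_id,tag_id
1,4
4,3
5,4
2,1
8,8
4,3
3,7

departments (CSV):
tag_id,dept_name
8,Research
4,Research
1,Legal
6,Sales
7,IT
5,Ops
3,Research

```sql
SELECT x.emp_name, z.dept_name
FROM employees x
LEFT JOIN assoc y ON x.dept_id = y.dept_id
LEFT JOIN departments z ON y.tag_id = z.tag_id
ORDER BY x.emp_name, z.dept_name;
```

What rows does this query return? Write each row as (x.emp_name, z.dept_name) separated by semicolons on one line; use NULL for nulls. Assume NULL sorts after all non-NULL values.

(Alice, NULL); (Eve, NULL); (Liam, Legal); (Omar, Research); (Tom, IT); (Uma, Research); (Zane, Research)

Joins associate left-to-right: employees LEFT JOIN assoc on dept_id gives 7 intermediate row(s).
Then LEFT JOIN `departments z` on tag_id: each of those 7 rows is kept; rows whose y.tag_id has no match in z get NULL for z's columns.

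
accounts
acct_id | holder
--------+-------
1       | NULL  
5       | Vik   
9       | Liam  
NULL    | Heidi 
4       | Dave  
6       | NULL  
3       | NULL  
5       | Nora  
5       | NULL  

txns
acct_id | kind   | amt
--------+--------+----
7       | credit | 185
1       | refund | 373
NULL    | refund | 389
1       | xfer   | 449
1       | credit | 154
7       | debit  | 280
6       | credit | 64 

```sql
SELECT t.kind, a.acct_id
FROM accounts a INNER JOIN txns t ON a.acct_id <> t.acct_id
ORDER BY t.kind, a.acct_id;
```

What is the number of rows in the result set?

INNER JOIN keeps only pairs where the ON condition holds.
Matching on a.acct_id <> t.acct_id. A NULL in a compared column never satisfies the condition.
Matched pairs: 44.
Total: 44 rows.

44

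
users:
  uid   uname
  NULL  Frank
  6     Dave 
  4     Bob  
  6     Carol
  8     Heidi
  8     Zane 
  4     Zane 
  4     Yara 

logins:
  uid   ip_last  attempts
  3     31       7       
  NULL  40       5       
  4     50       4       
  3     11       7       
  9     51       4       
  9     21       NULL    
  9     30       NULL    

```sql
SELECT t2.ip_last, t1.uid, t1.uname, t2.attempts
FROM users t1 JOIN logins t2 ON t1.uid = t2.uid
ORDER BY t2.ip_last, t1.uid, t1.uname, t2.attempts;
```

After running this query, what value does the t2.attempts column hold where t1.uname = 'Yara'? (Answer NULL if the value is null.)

INNER JOIN keeps only pairs where the ON condition holds.
Matching on t1.uid = t2.uid. A NULL in a compared column never satisfies the condition.
- uid=NULL: no matching t2 row, dropped.
- uid=6: no matching t2 row, dropped.
- uid=4: 1 matching t2 row(s), so 1 row(s) emitted.
- uid=6: no matching t2 row, dropped.
- uid=8: no matching t2 row, dropped.
- uid=8: no matching t2 row, dropped.
- uid=4: 1 matching t2 row(s), so 1 row(s) emitted.
- uid=4: 1 matching t2 row(s), so 1 row(s) emitted.

4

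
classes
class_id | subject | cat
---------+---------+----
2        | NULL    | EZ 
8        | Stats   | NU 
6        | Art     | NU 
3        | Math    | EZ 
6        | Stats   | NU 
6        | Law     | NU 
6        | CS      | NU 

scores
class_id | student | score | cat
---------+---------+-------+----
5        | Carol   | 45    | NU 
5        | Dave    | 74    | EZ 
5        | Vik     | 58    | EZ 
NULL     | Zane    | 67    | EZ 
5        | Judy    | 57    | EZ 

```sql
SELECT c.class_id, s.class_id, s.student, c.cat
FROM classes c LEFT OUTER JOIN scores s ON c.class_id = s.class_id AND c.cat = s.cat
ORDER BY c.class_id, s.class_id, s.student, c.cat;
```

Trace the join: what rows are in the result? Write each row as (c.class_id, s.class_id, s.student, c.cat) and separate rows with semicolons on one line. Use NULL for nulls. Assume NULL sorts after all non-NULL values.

LEFT JOIN keeps every row from `classes`; unmatched rows get NULL for `scores`'s columns.
Matching on c.class_id = s.class_id AND c.cat = s.cat. A NULL in a compared column never satisfies the condition.
Matched pairs: 0; unmatched c rows kept: 7.

(2, NULL, NULL, EZ); (3, NULL, NULL, EZ); (6, NULL, NULL, NU); (6, NULL, NULL, NU); (6, NULL, NULL, NU); (6, NULL, NULL, NU); (8, NULL, NULL, NU)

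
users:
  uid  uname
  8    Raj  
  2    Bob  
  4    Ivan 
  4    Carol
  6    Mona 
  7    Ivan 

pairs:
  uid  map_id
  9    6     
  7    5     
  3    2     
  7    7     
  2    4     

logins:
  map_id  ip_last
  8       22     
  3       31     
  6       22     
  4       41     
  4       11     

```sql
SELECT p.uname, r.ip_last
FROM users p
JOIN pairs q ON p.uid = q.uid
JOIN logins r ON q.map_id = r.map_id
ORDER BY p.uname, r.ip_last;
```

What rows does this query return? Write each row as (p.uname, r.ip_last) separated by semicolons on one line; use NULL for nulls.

Evaluate left to right. First `users p INNER JOIN pairs q` on uid: 3 row(s).
Then INNER JOIN `logins r` on map_id: keep only rows whose q.map_id appears in r.

(Bob, 11); (Bob, 41)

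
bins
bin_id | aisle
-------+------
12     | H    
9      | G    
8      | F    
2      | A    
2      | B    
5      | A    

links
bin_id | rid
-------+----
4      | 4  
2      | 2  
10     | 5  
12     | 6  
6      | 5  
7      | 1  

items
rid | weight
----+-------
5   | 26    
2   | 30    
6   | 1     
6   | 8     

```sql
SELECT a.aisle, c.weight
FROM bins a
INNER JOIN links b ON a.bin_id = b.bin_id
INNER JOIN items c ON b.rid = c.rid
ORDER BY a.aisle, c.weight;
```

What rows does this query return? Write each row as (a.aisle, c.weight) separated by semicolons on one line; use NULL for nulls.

(A, 30); (B, 30); (H, 1); (H, 8)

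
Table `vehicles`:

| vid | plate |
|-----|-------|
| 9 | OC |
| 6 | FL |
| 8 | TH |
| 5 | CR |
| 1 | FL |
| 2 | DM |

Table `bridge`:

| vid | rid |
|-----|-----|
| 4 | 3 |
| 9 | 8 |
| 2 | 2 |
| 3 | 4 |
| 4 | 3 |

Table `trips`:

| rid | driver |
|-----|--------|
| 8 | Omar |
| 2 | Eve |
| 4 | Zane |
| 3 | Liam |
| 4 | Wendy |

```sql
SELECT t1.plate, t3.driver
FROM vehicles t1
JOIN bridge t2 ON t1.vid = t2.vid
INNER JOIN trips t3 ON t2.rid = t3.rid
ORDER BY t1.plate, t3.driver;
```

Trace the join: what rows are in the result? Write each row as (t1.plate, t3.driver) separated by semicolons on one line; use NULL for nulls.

(DM, Eve); (OC, Omar)

Evaluate left to right. First `vehicles t1 INNER JOIN bridge t2` on vid: 2 row(s).
Then INNER JOIN `trips t3` on rid: keep only rows whose t2.rid appears in t3.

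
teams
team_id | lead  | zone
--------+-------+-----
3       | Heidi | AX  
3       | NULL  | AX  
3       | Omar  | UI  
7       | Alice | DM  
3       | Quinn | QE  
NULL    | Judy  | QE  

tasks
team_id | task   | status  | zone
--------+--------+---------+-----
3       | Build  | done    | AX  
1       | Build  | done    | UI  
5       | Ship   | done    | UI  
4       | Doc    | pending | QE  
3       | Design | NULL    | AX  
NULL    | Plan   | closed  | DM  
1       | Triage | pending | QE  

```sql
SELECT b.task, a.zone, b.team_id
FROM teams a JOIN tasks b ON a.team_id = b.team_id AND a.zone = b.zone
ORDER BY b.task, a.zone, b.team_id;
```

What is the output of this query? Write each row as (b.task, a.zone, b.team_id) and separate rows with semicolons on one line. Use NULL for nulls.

INNER JOIN keeps only pairs where the ON condition holds.
Matching on a.team_id = b.team_id AND a.zone = b.zone. A NULL in a compared column never satisfies the condition.
- a (team_id=3, zone=AX) pairs with 2 row(s) of b.
- a (team_id=3, zone=AX) pairs with 2 row(s) of b.
- a (team_id=3, zone=UI) has no partner → excluded.
- a (team_id=7, zone=DM) has no partner → excluded.
- a (team_id=3, zone=QE) has no partner → excluded.
- a (team_id=NULL, zone=QE) has no partner → excluded.
After projecting and ordering:
b.task | a.zone | b.team_id
Build | AX | 3
Build | AX | 3
Design | AX | 3
Design | AX | 3

(Build, AX, 3); (Build, AX, 3); (Design, AX, 3); (Design, AX, 3)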